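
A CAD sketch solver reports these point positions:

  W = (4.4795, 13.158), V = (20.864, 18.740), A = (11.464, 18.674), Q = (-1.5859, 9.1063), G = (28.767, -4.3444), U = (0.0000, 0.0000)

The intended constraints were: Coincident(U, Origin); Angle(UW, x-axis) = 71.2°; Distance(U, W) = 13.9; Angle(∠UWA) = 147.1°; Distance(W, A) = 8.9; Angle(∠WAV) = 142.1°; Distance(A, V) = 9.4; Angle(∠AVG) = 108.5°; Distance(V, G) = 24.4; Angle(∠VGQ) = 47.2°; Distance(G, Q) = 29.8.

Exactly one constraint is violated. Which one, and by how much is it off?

Distance(G, Q) = 29.8 — off by 3.40.

U = (0.00, 0.00) ✓; UW at 71.20° ✓; |UW| = 13.90 ✓; ∠UWA = 147.1° ✓; |WA| = 8.900 ✓; ∠WAV = 142.1° ✓; |AV| = 9.400 ✓; ∠AVG = 108.5° ✓; |VG| = 24.40 ✓; ∠VGQ = 47.20° ✓; |GQ| = 33.20 ✗.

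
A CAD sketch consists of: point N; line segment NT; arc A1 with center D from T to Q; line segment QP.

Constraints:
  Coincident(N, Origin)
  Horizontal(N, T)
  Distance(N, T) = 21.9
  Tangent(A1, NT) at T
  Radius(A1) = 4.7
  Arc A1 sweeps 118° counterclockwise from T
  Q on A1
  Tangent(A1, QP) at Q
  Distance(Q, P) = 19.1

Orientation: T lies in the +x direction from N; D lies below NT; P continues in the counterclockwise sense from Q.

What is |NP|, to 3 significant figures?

35.8

N is at the origin; N and T share the same y with |NT| = 21.9 and T on the +x side, so T = (21.9, 0.00). Since A1 is tangent to NT there, DT ⟂ NT, so D = T + (0, -4.7) = (21.9, -4.70). On A1, T sits at bearing 90° from D; a 118° counterclockwise sweep puts Q at bearing 208°, so Q = D + 4.7·(cos 208°, sin 208°) = (17.8, -6.91). Since A1 is tangent to QP there, DQ ⟂ QP, so QP runs along (−sin 208°, cos 208°); with |QP| = 19.1, P = (26.7, -23.8). Then |NP| = |P − N| = 35.8.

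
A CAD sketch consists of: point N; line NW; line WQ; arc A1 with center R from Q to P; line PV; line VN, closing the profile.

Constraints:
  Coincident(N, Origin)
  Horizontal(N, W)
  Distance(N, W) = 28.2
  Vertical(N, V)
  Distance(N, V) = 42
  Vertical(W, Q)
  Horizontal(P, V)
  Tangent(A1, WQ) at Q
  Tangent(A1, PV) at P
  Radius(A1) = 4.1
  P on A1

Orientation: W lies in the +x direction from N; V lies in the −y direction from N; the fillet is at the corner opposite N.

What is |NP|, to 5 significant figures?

48.423

N is at the origin; N and W share the same y with |NW| = 28.2 and W on the +x side, so W = (28.200, 0.0000). N and V share the same x with |NV| = 42.0 and V on the −y side, so V = (0.0000, -42.000). The virtual corner opposite N is at (28.200, -42.000). The tangent condition forces RQ to be normal to WQ and since A1 is tangent to PV there, RP ⟂ PV, with radius 4.1, so the center R sits 4.1 in from both sides at R = (24.100, -37.900). That places the tangent points at Q = (28.200, -37.900) on WQ and P = (24.100, -42.000) on PV. Then |NP| = |P − N| = 48.423.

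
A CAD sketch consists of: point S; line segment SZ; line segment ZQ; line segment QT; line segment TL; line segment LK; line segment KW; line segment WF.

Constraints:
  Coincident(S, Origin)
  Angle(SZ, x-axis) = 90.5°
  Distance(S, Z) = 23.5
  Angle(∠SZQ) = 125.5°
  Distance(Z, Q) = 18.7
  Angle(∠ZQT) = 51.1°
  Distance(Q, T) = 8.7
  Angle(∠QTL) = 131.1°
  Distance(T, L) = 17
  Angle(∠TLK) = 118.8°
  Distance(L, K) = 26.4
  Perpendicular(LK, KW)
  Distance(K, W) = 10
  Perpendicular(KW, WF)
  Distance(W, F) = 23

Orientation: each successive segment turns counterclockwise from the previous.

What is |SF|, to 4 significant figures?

25.89

S is at the origin; SZ runs at 90.5° with length 23.5, so Z = (-0.2051, 23.50). ∠SZQ = 125.5° gives ZQ at 145.0° from the x-axis; with |ZQ| = 18.7, Q = (-15.52, 34.22). ∠ZQT = 51.1° gives QT at -86.10° from the x-axis; with |QT| = 8.7, T = (-14.93, 25.55). ∠QTL = 131.1° gives TL at -37.20° from the x-axis; with |TL| = 17.0, L = (-1.390, 15.27). ∠TLK = 118.8° gives LK at 24.00° from the x-axis; with |LK| = 26.4, K = (22.73, 26.00). The perpendicularity gives KW at right angles to LK, so KW runs at 114.0°; with |KW| = 10.0, W = (18.66, 35.14). KW is perpendicular to WF, so WF runs at -156.0°; with |WF| = 23.0, F = (-2.352, 25.79). Then |SF| = |F − S| = 25.89.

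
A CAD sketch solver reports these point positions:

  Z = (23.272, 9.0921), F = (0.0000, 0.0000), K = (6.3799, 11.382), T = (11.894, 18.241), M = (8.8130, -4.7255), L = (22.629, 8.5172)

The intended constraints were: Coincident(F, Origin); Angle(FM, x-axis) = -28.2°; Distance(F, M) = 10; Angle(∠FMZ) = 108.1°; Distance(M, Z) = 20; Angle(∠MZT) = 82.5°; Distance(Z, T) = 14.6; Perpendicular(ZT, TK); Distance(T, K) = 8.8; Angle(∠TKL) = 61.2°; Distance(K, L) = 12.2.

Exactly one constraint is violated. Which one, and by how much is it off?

Distance(K, L) = 12.2 — off by 4.30.

F = (0.00, 0.00) ✓; FM at -28.20° ✓; |FM| = 10.00 ✓; ∠FMZ = 108.1° ✓; |MZ| = 20.00 ✓; ∠MZT = 82.50° ✓; |ZT| = 14.60 ✓; ∠(ZT, TK) = 90.01° ✓; |TK| = 8.801 ✓; ∠TKL = 61.20° ✓; |KL| = 16.50 ✗.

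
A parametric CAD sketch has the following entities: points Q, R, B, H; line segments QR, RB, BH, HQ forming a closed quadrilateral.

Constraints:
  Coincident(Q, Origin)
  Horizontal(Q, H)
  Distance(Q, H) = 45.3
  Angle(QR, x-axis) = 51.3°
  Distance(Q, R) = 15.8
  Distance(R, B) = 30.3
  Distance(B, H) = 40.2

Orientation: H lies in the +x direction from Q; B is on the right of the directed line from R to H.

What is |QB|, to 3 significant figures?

20.2

Checks: |RB| = 30.30 ✓; |BH| = 40.20 ✓.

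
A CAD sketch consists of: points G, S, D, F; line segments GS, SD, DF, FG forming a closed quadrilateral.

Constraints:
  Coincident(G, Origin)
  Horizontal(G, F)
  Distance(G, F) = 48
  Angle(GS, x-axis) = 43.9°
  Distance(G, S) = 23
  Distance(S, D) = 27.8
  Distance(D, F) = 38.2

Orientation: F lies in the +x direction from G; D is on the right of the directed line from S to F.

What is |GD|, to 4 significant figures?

16.21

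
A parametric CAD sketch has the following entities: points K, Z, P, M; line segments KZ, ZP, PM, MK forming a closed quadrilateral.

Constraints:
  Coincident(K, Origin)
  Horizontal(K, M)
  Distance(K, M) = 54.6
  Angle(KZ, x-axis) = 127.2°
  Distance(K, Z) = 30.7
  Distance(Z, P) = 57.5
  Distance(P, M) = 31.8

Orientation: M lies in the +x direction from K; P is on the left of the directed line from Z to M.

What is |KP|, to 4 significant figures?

47.67

Checks: |ZP| = 57.50 ✓; |PM| = 31.80 ✓.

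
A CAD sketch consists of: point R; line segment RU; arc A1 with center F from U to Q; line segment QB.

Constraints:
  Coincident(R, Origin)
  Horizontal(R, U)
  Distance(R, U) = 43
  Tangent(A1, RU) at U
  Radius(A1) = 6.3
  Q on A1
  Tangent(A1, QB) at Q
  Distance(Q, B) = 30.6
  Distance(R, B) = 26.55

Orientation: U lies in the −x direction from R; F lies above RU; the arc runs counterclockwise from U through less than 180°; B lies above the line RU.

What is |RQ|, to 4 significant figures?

38.93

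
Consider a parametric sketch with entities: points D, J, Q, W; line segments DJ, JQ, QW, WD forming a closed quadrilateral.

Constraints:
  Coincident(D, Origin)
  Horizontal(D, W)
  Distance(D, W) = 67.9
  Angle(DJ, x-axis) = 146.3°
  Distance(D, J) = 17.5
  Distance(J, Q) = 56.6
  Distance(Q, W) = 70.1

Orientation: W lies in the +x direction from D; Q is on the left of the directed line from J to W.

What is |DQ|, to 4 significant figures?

57.32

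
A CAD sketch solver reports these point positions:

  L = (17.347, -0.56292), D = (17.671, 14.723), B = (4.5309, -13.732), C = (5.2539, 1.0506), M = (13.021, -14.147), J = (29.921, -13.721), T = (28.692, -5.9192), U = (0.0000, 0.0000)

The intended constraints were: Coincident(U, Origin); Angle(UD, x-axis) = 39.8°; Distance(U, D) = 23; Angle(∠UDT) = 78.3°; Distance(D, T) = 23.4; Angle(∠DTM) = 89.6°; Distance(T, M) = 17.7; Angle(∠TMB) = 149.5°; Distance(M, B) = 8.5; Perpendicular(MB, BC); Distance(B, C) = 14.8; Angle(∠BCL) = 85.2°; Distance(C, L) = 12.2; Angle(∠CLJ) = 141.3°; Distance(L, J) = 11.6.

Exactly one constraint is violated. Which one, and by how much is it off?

Distance(L, J) = 11.6 — off by 6.60.

U = (0.00, 0.00) ✓; UD at 39.80° ✓; |UD| = 23.00 ✓; ∠UDT = 78.30° ✓; |DT| = 23.40 ✓; ∠DTM = 89.60° ✓; |TM| = 17.70 ✓; ∠TMB = 149.5° ✓; |MB| = 8.500 ✓; ∠(MB, BC) = 90.00° ✓; |BC| = 14.80 ✓; ∠BCL = 85.20° ✓; |CL| = 12.20 ✓; ∠CLJ = 141.3° ✓; |LJ| = 18.20 ✗.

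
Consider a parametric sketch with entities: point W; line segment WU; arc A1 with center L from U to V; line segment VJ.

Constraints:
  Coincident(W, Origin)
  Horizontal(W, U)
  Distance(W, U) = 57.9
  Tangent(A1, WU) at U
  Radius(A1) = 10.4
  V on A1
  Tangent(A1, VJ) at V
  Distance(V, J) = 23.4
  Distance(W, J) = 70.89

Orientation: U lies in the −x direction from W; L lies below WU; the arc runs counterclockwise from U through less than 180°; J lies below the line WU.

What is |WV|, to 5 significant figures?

69.172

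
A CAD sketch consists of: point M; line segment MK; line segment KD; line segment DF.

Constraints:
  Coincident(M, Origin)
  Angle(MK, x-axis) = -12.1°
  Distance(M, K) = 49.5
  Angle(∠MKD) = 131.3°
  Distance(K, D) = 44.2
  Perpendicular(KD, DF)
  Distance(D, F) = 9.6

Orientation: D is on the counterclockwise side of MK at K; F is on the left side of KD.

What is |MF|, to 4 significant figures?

81.67

M is at the origin; MK runs at -12.1° with length 49.5, so K = 49.5·(cos -12.1°, sin -12.1°) = (48.40, -10.38). ∠MKD = 131.3°, so KD runs at -12.1° + (180° − 131.3°) = 36.60° from the x-axis; with |KD| = 44.2, D = K + 44.2·(cos 36.60°, sin 36.60°) = (83.88, 15.98). The perpendicularity gives DF at right angles to KD; with |DF| = 9.6 on the left of KD, F = D + 9.6·(-0.5962, 0.8028) = (78.16, 23.68). Then |MF| = |F − M| = 81.67.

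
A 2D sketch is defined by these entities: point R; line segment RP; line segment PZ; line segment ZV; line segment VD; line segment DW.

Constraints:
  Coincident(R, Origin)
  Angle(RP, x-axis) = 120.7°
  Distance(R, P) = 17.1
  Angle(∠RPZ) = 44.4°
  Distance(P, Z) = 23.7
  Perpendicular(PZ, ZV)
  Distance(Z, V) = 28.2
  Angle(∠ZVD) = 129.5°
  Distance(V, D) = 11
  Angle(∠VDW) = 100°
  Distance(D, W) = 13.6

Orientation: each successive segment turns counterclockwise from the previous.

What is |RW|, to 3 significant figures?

16.2

R is at the origin; RP runs at 120.7° with length 17.1, so P = (-8.73, 14.7). ∠RPZ = 44.4° gives PZ at -104° from the x-axis; with |PZ| = 23.7, Z = (-14.3, -8.32). PZ ⟂ ZV, so ZV runs at -13.7°; with |ZV| = 28.2, V = (13.1, -15.0). ∠ZVD = 129.5° gives VD at 36.8° from the x-axis; with |VD| = 11.0, D = (21.9, -8.41). ∠VDW = 100.0° gives DW at 117° from the x-axis; with |DW| = 13.6, W = (15.7, 3.73). Then |RW| = |W − R| = 16.2.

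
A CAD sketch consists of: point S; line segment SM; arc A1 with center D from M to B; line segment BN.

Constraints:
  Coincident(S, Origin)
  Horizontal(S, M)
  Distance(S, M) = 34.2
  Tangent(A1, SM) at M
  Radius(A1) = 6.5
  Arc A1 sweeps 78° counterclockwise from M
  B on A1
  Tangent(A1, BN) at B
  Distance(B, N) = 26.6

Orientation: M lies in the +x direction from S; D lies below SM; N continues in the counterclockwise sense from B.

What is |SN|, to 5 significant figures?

38.330

S is at the origin; SM is horizontal with |SM| = 34.2 and M on the +x side, so M = (34.200, 0.0000). A1 meets SM tangentially, so DM is at right angles to SM, so D = M + (0, -6.5) = (34.200, -6.5000). On A1, M sits at bearing 90° from D; a 78° counterclockwise sweep puts B at bearing 168°, so B = D + 6.5·(cos 168°, sin 168°) = (27.842, -5.1486). A1 meets BN tangentially, so DB is at right angles to BN, so BN runs along (−sin 168°, cos 168°); with |BN| = 26.6, N = (22.312, -31.167). Then |SN| = |N − S| = 38.330.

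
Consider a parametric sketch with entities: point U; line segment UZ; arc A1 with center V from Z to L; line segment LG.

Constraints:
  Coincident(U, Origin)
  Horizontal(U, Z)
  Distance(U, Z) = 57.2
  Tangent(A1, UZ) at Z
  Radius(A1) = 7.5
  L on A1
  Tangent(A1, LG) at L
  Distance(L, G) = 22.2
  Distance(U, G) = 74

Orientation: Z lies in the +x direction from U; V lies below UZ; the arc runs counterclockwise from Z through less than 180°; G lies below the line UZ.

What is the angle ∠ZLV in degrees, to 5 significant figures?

21.275°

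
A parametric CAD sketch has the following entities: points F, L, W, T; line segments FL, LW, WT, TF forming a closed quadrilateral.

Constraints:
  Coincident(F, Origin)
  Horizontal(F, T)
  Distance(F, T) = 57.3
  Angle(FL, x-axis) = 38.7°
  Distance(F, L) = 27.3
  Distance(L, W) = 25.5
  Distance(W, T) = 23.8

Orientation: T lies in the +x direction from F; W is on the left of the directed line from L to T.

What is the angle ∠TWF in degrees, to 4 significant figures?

92.55°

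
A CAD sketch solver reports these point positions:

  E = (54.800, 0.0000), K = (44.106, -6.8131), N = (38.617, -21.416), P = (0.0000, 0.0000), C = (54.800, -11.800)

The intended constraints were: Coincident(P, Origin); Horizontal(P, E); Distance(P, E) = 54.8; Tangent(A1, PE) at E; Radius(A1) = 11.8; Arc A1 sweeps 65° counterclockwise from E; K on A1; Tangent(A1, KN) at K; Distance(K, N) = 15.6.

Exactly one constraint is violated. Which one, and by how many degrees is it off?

Tangent(A1, KN) at K — off by 4.40°.

P = (0.00, 0.00) ✓; P.y = 0.00, E.y = 0.00 ✓; |PE| = 54.80 ✓; ∠(CE, EP) = 90.00° ✓; |CE| = 11.80 ✓; bearing(C→K) − bearing(C→E) = 65.00° ✓; |CK| = 11.80 ✓; ∠(CK, KN) = 85.60° ✗; |KN| = 15.60 ✓.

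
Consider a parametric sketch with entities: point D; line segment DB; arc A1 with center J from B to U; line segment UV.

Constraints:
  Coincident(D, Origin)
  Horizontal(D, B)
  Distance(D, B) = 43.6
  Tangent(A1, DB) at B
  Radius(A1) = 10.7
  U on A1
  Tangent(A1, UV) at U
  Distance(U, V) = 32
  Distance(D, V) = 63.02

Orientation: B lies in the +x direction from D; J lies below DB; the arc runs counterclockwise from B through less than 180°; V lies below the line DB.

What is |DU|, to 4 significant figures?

36.54

Checks: |JU| = 10.70 ✓; ∠(JU, UV) = 90.00° ✓; |UV| = 32.00 ✓; |DV| = 63.02 ✓.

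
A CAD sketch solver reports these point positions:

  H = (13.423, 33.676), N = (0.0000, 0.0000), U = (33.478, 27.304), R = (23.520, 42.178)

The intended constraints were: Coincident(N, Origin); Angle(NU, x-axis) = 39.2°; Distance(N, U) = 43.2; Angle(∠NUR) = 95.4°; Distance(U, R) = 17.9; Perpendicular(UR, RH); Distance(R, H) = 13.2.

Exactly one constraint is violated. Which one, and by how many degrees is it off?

Perpendicular(UR, RH) — off by 6.30°.

N = (0.00, 0.00) ✓; NU at 39.20° ✓; |NU| = 43.20 ✓; ∠NUR = 95.40° ✓; |UR| = 17.90 ✓; ∠(UR, RH) = 96.30° ✗; |RH| = 13.20 ✓.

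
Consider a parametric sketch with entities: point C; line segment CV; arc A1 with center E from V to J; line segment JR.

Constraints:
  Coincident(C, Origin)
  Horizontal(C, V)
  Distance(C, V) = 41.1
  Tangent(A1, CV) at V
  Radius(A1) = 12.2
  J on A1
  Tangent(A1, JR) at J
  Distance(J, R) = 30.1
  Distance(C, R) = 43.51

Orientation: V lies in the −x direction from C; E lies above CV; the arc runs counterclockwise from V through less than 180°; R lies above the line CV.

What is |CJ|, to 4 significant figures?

30.68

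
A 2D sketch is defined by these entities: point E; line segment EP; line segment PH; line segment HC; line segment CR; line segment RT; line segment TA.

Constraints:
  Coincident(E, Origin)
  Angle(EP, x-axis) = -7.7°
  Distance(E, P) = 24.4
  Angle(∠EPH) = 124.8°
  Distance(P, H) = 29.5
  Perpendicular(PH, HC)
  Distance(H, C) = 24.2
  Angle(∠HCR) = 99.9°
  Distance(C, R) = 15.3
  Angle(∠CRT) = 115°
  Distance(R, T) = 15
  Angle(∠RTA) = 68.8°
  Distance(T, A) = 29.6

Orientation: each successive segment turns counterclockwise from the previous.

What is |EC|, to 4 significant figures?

43.62

∠EPH = 124.8° gives PH at 47.50° from the x-axis; with |PH| = 29.5, H = (44.11, 18.48). PH ⟂ HC, so HC runs at 137.5°; with |HC| = 24.2, C = (26.27, 34.83). Then |EC| = |C − E| = 43.62.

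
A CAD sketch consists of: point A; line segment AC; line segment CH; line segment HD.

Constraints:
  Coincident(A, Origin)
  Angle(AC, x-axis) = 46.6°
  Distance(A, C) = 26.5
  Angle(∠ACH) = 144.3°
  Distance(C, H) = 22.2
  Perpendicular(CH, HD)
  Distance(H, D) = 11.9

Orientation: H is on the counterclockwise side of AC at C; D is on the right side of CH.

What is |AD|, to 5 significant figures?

51.577

A is at the origin; AC runs at 46.6° with length 26.5, so C = 26.5·(cos 46.6°, sin 46.6°) = (18.208, 19.254). ∠ACH = 144.3°, so CH runs at 46.6° + (180° − 144.3°) = 82.300° from the x-axis; with |CH| = 22.2, H = C + 22.2·(cos 82.300°, sin 82.300°) = (21.182, 41.254). CH ⟂ HD; with |HD| = 11.9 on the right of CH, D = H + 11.9·(0.99098, -0.13399) = (32.975, 39.660). Then |AD| = |D − A| = 51.577.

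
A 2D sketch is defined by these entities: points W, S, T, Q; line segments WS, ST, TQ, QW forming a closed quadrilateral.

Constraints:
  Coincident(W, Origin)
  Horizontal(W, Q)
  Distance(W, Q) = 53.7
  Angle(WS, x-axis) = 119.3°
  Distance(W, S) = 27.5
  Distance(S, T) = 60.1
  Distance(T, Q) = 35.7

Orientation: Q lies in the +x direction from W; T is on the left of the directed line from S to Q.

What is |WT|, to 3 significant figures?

57.4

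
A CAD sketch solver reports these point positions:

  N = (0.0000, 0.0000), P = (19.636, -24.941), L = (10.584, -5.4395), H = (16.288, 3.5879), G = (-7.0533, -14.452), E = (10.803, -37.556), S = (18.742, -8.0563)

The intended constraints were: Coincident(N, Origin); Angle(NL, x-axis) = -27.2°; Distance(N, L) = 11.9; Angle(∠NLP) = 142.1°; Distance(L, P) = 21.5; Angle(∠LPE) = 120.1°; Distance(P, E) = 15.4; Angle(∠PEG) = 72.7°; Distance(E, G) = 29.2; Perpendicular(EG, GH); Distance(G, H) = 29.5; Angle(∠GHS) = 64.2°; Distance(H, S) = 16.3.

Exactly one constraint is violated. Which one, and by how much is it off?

Distance(H, S) = 16.3 — off by 4.40.

N = (0.00, 0.00) ✓; NL at -27.20° ✓; |NL| = 11.90 ✓; ∠NLP = 142.1° ✓; |LP| = 21.50 ✓; ∠LPE = 120.1° ✓; |PE| = 15.40 ✓; ∠PEG = 72.70° ✓; |EG| = 29.20 ✓; ∠(EG, GH) = 90.00° ✓; |GH| = 29.50 ✓; ∠GHS = 64.20° ✓; |HS| = 11.90 ✗.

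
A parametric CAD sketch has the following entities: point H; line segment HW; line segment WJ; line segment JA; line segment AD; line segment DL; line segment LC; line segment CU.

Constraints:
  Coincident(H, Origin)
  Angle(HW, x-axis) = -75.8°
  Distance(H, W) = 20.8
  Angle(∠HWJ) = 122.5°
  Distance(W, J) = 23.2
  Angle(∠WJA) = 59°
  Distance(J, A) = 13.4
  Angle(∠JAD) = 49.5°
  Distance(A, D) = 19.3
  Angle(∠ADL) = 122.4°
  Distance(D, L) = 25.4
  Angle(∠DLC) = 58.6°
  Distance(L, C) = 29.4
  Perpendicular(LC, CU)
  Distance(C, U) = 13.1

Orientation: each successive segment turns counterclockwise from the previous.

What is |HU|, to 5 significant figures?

36.839

∠DLC = 58.6° gives LC at 52.200° from the x-axis; with |LC| = 29.4, C = (39.661, -30.345). LC is perpendicular to CU, so CU runs at 142.20°; with |CU| = 13.1, U = (29.310, -22.316). Then |HU| = |U − H| = 36.839.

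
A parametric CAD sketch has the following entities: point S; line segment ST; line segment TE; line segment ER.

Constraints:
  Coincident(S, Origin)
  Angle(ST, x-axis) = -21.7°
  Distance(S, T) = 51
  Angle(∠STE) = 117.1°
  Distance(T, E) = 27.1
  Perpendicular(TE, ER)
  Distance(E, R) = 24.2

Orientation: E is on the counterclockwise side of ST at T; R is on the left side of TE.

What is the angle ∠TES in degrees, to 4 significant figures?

42.05°

S is at the origin; ST runs at -21.7° with length 51.0, so T = 51.0·(cos -21.7°, sin -21.7°) = (47.39, -18.86). ∠STE = 117.1°, so TE runs at -21.7° + (180° − 117.1°) = 41.20° from the x-axis; with |TE| = 27.1, E = T + 27.1·(cos 41.20°, sin 41.20°) = (67.78, -1.007). Then cos ∠TES = ET·ES / (|ET||ES|), giving 42.05°.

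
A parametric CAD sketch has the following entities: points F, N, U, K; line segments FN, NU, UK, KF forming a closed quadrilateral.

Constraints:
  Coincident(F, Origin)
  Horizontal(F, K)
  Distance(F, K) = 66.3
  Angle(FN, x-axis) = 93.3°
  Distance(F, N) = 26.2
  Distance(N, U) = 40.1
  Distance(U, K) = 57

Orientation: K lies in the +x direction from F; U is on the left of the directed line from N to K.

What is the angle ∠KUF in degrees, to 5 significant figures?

71.138°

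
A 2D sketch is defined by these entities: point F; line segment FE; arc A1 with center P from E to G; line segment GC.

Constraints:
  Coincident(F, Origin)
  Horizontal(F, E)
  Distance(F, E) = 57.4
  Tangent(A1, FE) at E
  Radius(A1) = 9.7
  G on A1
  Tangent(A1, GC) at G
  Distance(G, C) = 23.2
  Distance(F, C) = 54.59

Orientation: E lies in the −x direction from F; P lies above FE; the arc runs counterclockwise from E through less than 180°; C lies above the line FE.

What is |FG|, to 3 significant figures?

48.5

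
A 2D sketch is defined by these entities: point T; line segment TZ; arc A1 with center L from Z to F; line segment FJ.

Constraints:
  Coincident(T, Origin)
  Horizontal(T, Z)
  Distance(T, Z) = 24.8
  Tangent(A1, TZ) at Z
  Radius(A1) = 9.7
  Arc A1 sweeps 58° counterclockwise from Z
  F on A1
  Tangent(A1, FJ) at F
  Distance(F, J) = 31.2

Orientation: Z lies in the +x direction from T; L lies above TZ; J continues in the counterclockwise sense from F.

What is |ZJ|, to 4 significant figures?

39.69

T is at the origin; TZ is horizontal with |TZ| = 24.8 and Z on the +x side, so Z = (24.80, 0.000). A1 meets TZ tangentially, so LZ is at right angles to TZ, so L = Z + (0, 9.7) = (24.80, 9.700). On A1, Z sits at bearing -90° from L; a 58° counterclockwise sweep puts F at bearing -32°, so F = L + 9.7·(cos -32°, sin -32°) = (33.03, 4.560). Tangency of A1 to FJ means the radius LF is perpendicular to FJ, so FJ runs along (−sin -32°, cos -32°); with |FJ| = 31.2, J = (49.56, 31.02). Then |ZJ| = |J − Z| = 39.69.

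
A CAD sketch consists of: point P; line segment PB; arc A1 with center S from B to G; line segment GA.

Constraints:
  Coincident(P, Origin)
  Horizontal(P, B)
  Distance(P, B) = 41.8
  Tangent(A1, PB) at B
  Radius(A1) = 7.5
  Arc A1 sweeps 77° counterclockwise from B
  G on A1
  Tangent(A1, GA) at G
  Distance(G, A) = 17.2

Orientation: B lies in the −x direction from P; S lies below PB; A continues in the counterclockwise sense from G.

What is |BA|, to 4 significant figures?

25.19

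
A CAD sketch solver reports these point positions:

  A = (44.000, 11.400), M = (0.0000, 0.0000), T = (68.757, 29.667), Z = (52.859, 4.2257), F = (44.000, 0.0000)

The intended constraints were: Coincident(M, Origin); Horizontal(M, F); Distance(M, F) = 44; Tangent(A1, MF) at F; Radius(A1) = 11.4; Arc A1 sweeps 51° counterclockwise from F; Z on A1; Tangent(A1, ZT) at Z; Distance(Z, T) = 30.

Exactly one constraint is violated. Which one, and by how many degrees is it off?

Tangent(A1, ZT) at Z — off by 7.00°.

M = (0.00, 0.00) ✓; M.y = 0.00, F.y = 0.00 ✓; |MF| = 44.00 ✓; ∠(AF, FM) = 90.00° ✓; |AF| = 11.40 ✓; bearing(A→Z) − bearing(A→F) = 51.00° ✓; |AZ| = 11.40 ✓; ∠(AZ, ZT) = 83.00° ✗; |ZT| = 30.00 ✓.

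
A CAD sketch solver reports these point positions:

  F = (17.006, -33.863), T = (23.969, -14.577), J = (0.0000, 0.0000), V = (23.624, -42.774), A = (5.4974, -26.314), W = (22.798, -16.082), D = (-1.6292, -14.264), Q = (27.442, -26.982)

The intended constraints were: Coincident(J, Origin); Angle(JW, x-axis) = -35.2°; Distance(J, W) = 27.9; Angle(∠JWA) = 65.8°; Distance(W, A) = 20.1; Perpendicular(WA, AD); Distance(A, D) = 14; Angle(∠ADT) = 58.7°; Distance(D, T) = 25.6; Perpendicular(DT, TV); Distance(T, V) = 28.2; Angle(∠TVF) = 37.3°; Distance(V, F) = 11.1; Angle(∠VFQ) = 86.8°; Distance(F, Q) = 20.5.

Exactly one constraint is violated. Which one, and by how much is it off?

Distance(F, Q) = 20.5 — off by 8.00.

J = (0.00, 0.00) ✓; JW at -35.20° ✓; |JW| = 27.90 ✓; ∠JWA = 65.80° ✓; |WA| = 20.10 ✓; ∠(WA, AD) = 90.00° ✓; |AD| = 14.00 ✓; ∠ADT = 58.70° ✓; |DT| = 25.60 ✓; ∠(DT, TV) = 90.00° ✓; |TV| = 28.20 ✓; ∠TVF = 37.30° ✓; |VF| = 11.10 ✓; ∠VFQ = 86.80° ✓; |FQ| = 12.50 ✗.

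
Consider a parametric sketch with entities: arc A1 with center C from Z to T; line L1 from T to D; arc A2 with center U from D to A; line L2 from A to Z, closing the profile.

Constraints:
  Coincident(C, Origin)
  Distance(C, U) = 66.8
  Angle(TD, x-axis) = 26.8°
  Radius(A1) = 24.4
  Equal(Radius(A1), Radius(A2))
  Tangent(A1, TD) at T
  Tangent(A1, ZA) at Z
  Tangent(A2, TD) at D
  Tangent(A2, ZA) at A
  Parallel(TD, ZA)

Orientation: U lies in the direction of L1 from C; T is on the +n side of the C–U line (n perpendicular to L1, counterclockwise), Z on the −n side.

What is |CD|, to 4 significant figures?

71.12

The slot axis is L1's direction at 26.8°, so u = (cos 26.8°, sin 26.8°) = (0.8926, 0.4509) and n = (−sin 26.8°, cos 26.8°) = (-0.4509, 0.8926). C is at the origin and U lies 66.8 along u from C, so U = 66.8·u = (59.62, 30.12). Tangency of A1 to both parallel lines with radius 24.4 puts T and Z at C ± 24.4·n: T = (-11.00, 21.78), Z = (11.00, -21.78). Equal radii place D and A the same way about U: D = U + 24.4·n = (48.62, 51.90), A = U − 24.4·n = (70.63, 8.340). Then |CD| = |D − C| = 71.12.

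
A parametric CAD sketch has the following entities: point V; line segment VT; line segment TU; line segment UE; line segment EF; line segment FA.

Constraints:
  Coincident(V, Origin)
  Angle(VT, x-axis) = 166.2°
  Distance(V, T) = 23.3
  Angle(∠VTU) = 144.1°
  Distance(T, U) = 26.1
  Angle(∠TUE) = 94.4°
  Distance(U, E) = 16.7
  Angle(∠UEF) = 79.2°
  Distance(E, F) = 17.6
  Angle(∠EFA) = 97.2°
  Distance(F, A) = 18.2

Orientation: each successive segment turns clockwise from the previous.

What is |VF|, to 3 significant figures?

28.8

∠TUE = 94.4° gives UE at 44.7° from the x-axis; with |UE| = 16.7, E = (-27.6, 37.2). ∠UEF = 79.2° gives EF at -56.1° from the x-axis; with |EF| = 17.6, F = (-17.8, 22.6). Then |VF| = |F − V| = 28.8.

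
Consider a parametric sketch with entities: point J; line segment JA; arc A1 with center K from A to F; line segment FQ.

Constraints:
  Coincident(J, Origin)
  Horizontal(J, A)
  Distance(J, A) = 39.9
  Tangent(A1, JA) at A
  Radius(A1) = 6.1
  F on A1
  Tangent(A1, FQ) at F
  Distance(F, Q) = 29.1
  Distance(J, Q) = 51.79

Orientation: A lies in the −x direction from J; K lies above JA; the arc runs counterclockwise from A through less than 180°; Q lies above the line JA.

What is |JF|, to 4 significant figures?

34.54

J is at the origin; JA is horizontal with |JA| = 39.9 and A on the −x side, so A = (-39.90, 0.000). Since A1 is tangent to JA there, KA ⟂ JA, so K = A + (0, 6.1) = (-39.90, 6.100). Since KF ⟂ FQ (tangency), |KQ| = √(6.1² + 29.1²) = 29.73 regardless of where F sits on A1. So Q lies on both circle(J, 51.79) and circle(K, 29.73); the above-JA intersection is Q = (-37.49, 35.73). F is the foot of the tangent from Q: F = (-33.85, 6.863).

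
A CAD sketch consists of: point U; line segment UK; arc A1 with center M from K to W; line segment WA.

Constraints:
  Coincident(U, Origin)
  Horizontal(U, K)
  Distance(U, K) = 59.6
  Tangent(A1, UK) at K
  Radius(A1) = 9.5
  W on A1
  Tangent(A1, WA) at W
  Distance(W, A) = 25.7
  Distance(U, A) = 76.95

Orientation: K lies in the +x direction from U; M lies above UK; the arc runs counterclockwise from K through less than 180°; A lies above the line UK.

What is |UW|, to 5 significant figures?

69.787

U is at the origin; U and K share the same y with |UK| = 59.6 and K on the +x side, so K = (59.600, 0.0000). A1 meets UK tangentially, so MK is at right angles to UK, so M = K + (0, 9.5) = (59.600, 9.5000). Since MW ⟂ WA (tangency), |MA| = √(9.5² + 25.7²) = 27.400 regardless of where W sits on A1. So A lies on both circle(U, 76.95) and circle(M, 27.400); the above-UK intersection is A = (68.277, 35.489). W is the foot of the tangent from A: W = (69.095, 9.8023).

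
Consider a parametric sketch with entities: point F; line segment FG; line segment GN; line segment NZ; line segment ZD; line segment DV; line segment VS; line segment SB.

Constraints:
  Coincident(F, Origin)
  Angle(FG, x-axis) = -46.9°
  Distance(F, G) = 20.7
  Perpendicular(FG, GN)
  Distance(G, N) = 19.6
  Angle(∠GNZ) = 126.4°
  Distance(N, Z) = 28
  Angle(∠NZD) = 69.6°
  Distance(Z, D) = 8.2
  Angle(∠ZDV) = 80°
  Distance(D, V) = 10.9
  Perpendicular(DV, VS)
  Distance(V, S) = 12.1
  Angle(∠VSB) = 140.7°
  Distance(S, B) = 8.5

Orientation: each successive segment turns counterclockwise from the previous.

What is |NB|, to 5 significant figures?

31.874

F is at the origin; FG runs at -46.9° with length 20.7, so G = (14.144, -15.114). FG ⟂ GN, so GN runs at 43.100°; with |GN| = 19.6, N = (28.455, -1.7222). ∠GNZ = 126.4° gives NZ at 96.700° from the x-axis; with |NZ| = 28.0, Z = (25.188, 26.087). ∠NZD = 69.6° gives ZD at -152.90° from the x-axis; with |ZD| = 8.2, D = (17.888, 22.351). ∠ZDV = 80.0° gives DV at -52.900° from the x-axis; with |DV| = 10.9, V = (24.463, 13.657). The perpendicularity gives VS at right angles to DV, so VS runs at 37.100°; with |VS| = 12.1, S = (34.114, 20.956). ∠VSB = 140.7° gives SB at 76.400° from the x-axis; with |SB| = 8.5, B = (36.113, 29.218). Then |NB| = |B − N| = 31.874.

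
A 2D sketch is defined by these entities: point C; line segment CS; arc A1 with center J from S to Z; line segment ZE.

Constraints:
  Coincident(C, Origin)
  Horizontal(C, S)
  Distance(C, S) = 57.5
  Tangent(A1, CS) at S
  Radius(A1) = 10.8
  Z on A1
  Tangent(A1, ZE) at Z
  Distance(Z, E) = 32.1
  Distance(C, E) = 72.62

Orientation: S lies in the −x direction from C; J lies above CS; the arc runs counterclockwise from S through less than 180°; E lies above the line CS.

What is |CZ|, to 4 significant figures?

49.32

Checks: |JZ| = 10.80 ✓; ∠(JZ, ZE) = 90.00° ✓; |ZE| = 32.10 ✓; |CE| = 72.62 ✓.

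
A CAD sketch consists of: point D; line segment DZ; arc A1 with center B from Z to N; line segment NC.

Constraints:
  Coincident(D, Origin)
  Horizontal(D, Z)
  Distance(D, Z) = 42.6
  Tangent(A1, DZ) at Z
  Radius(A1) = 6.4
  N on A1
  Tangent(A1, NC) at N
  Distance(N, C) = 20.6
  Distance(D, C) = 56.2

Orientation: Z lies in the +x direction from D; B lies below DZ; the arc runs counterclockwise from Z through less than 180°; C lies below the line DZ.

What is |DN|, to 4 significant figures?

38.73

Checks: D = (0.00, 0.00) ✓; |BN| = 6.400 ✓; ∠(BN, NC) = 90.00° ✓; |NC| = 20.60 ✓; |DC| = 56.20 ✓.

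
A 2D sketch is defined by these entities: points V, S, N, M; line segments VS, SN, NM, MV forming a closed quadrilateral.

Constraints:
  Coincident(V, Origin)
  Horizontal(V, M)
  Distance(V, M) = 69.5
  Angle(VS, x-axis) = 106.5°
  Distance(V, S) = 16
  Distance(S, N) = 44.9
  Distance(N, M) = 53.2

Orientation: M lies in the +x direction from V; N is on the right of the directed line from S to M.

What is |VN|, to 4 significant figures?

30.10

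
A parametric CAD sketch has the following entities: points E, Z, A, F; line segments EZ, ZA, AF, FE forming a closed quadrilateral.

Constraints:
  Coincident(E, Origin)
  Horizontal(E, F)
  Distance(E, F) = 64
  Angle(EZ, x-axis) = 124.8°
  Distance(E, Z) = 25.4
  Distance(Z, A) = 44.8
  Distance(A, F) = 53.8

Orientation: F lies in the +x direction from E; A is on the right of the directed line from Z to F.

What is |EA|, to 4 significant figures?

19.44

Checks: EZ at 124.8° ✓; |ZA| = 44.80 ✓; |AF| = 53.80 ✓.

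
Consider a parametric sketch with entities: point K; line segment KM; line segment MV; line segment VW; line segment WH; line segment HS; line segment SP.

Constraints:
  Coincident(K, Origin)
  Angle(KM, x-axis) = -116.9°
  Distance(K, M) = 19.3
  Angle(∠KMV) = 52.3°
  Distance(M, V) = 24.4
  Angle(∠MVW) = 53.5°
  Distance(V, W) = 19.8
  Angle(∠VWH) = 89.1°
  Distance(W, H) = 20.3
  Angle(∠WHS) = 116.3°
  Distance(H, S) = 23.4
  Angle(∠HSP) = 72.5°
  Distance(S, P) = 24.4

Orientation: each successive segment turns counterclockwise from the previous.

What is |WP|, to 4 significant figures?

25.57

K is at the origin; KM runs at -116.9° with length 19.3, so M = (-8.732, -17.21). ∠KMV = 52.3° gives MV at 10.80° from the x-axis; with |MV| = 24.4, V = (15.24, -12.64). ∠MVW = 53.5° gives VW at 137.3° from the x-axis; with |VW| = 19.8, W = (0.6845, 0.7880). ∠VWH = 89.1° gives WH at -131.8° from the x-axis; with |WH| = 20.3, H = (-12.85, -14.35). ∠WHS = 116.3° gives HS at -68.10° from the x-axis; with |HS| = 23.4, S = (-4.118, -36.06). ∠HSP = 72.5° gives SP at 39.40° from the x-axis; with |SP| = 24.4, P = (14.74, -20.57). Then |WP| = |P − W| = 25.57.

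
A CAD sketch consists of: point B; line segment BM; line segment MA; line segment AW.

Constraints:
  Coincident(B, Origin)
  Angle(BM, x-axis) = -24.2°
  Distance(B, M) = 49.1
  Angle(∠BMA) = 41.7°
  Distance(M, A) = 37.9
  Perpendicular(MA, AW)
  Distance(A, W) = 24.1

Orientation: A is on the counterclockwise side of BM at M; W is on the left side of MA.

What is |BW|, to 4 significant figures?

8.652

B is at the origin; BM runs at -24.2° with length 49.1, so M = 49.1·(cos -24.2°, sin -24.2°) = (44.79, -20.13). ∠BMA = 41.7°, so MA runs at -24.2° + (180° − 41.7°) = 114.1° from the x-axis; with |MA| = 37.9, A = M + 37.9·(cos 114.1°, sin 114.1°) = (29.31, 14.47). MA is perpendicular to AW; with |AW| = 24.1 on the left of MA, W = A + 24.1·(-0.9128, -0.4083) = (7.310, 4.628). Then |BW| = |W − B| = 8.652.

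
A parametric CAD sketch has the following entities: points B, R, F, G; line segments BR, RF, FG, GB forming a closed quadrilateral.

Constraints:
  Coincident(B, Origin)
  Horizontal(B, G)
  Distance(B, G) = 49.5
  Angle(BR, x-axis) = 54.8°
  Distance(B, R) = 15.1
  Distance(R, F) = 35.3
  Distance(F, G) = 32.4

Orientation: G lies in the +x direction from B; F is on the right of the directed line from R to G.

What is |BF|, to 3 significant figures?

30.8

Checks: |RF| = 35.30 ✓; |FG| = 32.40 ✓.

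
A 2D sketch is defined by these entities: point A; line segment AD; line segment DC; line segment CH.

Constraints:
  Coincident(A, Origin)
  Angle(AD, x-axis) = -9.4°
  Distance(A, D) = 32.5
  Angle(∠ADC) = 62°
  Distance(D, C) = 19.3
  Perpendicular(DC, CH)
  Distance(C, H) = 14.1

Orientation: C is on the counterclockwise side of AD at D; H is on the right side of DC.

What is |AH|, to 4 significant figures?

42.99

A is at the origin; AD runs at -9.4° with length 32.5, so D = 32.5·(cos -9.4°, sin -9.4°) = (32.06, -5.308). ∠ADC = 62.0°, so DC runs at -9.4° + (180° − 62.0°) = 108.6° from the x-axis; with |DC| = 19.3, C = D + 19.3·(cos 108.6°, sin 108.6°) = (25.91, 12.98). DC is perpendicular to CH; with |CH| = 14.1 on the right of DC, H = C + 14.1·(0.9478, 0.3190) = (39.27, 17.48). Then |AH| = |H − A| = 42.99.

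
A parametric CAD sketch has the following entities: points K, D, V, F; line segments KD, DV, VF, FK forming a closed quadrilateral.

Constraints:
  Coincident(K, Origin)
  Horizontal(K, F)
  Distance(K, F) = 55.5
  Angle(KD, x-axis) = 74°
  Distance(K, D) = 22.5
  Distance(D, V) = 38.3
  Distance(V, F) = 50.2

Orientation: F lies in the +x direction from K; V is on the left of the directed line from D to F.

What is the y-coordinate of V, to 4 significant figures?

46.11

Checks: |DV| = 38.30 ✓; |VF| = 50.20 ✓.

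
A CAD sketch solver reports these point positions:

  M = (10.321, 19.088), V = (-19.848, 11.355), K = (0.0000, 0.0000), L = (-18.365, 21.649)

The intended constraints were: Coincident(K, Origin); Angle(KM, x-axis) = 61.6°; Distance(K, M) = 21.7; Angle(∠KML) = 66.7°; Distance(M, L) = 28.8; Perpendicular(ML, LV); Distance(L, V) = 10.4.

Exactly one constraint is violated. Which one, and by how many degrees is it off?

Perpendicular(ML, LV) — off by 3.10°.

K = (0.00, 0.00) ✓; KM at 61.60° ✓; |KM| = 21.70 ✓; ∠KML = 66.70° ✓; |ML| = 28.80 ✓; ∠(ML, LV) = 86.90° ✗; |LV| = 10.40 ✓.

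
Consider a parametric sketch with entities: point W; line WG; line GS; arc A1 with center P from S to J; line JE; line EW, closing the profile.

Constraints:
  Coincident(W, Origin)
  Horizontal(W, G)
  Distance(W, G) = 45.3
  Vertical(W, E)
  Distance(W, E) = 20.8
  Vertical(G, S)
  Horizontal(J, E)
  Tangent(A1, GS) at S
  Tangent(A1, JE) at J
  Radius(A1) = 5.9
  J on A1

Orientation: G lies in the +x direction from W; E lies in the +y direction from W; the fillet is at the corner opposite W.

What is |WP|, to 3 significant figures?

42.1

W and E share the same x with |WE| = 20.8 and E on the +y side, so E = (0.00, 20.8). The virtual corner opposite W is at (45.3, 20.8). Since A1 is tangent to GS there, PS ⟂ GS and A1 meets JE tangentially, so PJ is at right angles to JE, with radius 5.9, so the center P sits 5.9 in from both sides at P = (39.4, 14.9). Then |WP| = |P − W| = 42.1.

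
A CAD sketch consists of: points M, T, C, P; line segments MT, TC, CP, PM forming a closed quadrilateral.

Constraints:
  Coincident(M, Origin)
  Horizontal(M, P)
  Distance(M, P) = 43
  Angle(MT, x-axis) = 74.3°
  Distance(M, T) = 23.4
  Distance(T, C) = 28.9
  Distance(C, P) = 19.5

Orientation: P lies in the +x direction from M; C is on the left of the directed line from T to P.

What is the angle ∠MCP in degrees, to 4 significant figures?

87.83°

M is at the origin; M and P share the same y with |MP| = 43.0 and P in +x, so P = (43.0, 0). MT runs at 74.3° with |MT| = 23.4, so T = (6.332, 22.53). C is determined by |TC| = 28.9 and |CP| = 19.5 together: it lies at the intersection of circle(T, 28.9) and circle(P, 19.5). With |TP| = 43.03, the foot of the radical line on TP is 26.80 from T and the perpendicular offset is √(28.9² − 26.80²) = 10.81. Taking the left-of-TP solution: C = (34.83, 17.70).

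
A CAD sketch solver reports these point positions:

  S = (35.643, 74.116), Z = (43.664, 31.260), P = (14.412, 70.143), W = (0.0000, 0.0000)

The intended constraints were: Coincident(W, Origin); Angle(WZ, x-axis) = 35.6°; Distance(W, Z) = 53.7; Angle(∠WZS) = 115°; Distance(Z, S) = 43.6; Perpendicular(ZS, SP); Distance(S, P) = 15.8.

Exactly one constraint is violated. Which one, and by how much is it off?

Distance(S, P) = 15.8 — off by 5.80.

W = (0.00, 0.00) ✓; WZ at 35.60° ✓; |WZ| = 53.70 ✓; ∠WZS = 115.0° ✓; |ZS| = 43.60 ✓; ∠(ZS, SP) = 90.00° ✓; |SP| = 21.60 ✗.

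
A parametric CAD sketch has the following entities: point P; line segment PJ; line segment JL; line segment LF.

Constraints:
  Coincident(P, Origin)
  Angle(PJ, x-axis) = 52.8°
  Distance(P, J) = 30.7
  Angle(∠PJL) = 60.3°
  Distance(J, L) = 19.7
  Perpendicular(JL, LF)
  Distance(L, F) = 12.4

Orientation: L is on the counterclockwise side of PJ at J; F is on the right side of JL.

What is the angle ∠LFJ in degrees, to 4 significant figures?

57.81°

P is at the origin; PJ runs at 52.8° with length 30.7, so J = 30.7·(cos 52.8°, sin 52.8°) = (18.56, 24.45). ∠PJL = 60.3°, so JL runs at 52.8° + (180° − 60.3°) = 172.5° from the x-axis; with |JL| = 19.7, L = J + 19.7·(cos 172.5°, sin 172.5°) = (-0.9703, 27.02). JL is perpendicular to LF; with |LF| = 12.4 on the right of JL, F = L + 12.4·(0.1305, 0.9914) = (0.6483, 39.32). Then cos ∠LFJ = FL·FJ / (|FL||FJ|), giving 57.81°.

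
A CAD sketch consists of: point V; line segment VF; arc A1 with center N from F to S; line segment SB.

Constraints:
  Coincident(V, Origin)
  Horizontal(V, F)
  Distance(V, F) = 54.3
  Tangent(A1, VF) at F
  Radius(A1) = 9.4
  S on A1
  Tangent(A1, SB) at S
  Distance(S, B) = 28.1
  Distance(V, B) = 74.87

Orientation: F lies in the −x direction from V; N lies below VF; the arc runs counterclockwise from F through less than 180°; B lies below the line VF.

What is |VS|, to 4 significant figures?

64.31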